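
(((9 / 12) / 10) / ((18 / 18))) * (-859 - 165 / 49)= -15846 / 245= -64.68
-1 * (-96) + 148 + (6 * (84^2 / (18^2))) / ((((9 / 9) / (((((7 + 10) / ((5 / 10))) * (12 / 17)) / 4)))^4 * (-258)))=-17732 / 43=-412.37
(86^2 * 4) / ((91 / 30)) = 887520 / 91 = 9752.97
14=14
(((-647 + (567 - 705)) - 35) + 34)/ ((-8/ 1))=393/ 4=98.25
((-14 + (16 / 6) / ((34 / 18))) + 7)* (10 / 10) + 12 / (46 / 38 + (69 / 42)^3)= -5773777 / 1667615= -3.46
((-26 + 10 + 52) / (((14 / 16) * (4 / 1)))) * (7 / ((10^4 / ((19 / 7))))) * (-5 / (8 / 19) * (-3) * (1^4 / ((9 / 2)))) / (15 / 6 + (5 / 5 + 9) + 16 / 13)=4693 / 416500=0.01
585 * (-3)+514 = -1241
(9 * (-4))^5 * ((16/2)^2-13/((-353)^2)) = -482215516351488/124609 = -3869828955.79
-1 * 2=-2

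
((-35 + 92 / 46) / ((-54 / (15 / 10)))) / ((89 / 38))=209 / 534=0.39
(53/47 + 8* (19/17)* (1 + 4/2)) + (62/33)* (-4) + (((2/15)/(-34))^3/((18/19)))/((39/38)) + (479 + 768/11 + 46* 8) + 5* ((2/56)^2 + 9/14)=2218612547155153217/2359034343666000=940.47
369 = 369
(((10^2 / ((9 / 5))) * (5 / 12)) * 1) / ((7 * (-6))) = -625 / 1134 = -0.55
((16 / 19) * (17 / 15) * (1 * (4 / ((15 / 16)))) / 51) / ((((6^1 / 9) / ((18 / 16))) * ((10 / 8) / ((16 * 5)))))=4096 / 475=8.62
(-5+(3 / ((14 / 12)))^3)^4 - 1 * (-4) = 287347322345525 / 13841287201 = 20760.16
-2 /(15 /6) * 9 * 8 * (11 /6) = -528 /5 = -105.60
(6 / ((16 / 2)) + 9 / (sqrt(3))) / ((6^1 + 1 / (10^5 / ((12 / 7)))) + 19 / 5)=131250 / 1715003 + 525000 * sqrt(3) / 1715003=0.61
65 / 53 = 1.23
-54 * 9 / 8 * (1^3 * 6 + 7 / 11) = -17739 / 44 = -403.16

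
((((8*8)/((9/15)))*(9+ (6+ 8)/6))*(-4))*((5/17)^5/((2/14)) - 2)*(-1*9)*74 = -533811420160/83521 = -6391343.74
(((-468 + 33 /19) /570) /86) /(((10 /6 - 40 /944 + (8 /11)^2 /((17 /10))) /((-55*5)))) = 11826702987 /8750842882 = 1.35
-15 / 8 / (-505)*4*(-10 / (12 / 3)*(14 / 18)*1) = -35 / 1212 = -0.03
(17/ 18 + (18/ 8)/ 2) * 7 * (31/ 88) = 32333/ 6336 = 5.10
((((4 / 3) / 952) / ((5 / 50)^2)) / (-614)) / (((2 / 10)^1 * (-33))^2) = -625 / 119353311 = -0.00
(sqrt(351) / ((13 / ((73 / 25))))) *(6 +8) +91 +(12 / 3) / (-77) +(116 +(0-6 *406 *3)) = -546781 / 77 +3066 *sqrt(39) / 325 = -7042.14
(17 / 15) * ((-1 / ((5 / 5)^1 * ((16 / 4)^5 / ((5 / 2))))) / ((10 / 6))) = -17 / 10240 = -0.00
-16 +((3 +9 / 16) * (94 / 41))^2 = 5455697 / 107584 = 50.71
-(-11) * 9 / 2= 99 / 2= 49.50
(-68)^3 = -314432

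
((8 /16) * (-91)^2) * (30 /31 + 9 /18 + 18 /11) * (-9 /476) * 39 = -879048261 /92752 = -9477.40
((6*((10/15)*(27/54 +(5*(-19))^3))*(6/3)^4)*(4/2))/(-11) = 109743936/11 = 9976721.45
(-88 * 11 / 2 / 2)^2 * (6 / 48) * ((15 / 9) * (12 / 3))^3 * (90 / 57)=585640000 / 171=3424795.32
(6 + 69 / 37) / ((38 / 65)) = 18915 / 1406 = 13.45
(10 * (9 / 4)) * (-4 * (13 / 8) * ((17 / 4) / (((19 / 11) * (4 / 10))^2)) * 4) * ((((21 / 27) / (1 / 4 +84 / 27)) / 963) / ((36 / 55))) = -10635625 / 5562288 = -1.91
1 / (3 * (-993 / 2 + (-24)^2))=2 / 477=0.00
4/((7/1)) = 4/7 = 0.57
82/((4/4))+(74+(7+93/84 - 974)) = -22677/28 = -809.89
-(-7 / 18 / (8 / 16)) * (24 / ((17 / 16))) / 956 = 224 / 12189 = 0.02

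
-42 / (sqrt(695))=-42 * sqrt(695) / 695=-1.59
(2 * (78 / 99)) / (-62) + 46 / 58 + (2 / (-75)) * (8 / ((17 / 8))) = 8413583 / 12608475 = 0.67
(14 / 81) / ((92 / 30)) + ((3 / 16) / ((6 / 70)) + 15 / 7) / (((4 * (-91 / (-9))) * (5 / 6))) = 2339839 / 12658464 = 0.18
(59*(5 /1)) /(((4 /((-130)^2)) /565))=704201875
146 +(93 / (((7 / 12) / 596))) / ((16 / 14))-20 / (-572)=11910189 / 143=83288.03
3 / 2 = 1.50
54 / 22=27 / 11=2.45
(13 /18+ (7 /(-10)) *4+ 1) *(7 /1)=-679 /90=-7.54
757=757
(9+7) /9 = 16 /9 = 1.78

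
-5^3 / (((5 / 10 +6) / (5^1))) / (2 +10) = -625 / 78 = -8.01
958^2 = 917764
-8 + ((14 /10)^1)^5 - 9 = -11.62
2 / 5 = 0.40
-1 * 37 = -37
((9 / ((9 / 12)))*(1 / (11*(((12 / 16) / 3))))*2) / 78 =16 / 143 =0.11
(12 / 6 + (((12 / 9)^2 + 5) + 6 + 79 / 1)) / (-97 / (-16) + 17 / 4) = 13504 / 1485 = 9.09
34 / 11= 3.09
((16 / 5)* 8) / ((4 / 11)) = 352 / 5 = 70.40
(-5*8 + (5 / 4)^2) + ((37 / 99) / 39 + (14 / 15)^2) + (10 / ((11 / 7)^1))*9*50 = 4364597269 / 1544400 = 2826.08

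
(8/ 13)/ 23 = 8/ 299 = 0.03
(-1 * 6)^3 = -216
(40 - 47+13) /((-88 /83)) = -249 /44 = -5.66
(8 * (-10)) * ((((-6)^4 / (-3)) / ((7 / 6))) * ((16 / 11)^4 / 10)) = 1358954496 / 102487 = 13259.77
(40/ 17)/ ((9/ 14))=560/ 153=3.66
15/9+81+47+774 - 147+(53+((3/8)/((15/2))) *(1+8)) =48607/60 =810.12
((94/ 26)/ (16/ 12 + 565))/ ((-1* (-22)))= 141/ 485914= 0.00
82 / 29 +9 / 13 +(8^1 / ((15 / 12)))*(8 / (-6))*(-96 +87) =151403 / 1885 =80.32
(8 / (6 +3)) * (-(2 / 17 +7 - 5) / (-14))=16 / 119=0.13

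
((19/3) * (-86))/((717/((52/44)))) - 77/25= -2352947/591525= -3.98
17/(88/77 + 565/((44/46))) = 2618/91141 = 0.03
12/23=0.52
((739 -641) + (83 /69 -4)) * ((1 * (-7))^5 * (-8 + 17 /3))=772836281 /207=3733508.60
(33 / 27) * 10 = 110 / 9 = 12.22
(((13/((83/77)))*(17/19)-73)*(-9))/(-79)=-882936/124583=-7.09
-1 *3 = -3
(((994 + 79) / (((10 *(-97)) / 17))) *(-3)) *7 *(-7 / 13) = -2681427 / 12610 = -212.64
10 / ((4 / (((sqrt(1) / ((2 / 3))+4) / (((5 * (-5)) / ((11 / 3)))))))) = -121 / 60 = -2.02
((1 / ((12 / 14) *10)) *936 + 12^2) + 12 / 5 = 1278 / 5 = 255.60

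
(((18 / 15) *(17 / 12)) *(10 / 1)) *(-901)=-15317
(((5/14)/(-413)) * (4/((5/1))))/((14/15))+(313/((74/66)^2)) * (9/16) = 62080979421/443271248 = 140.05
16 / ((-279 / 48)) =-256 / 93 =-2.75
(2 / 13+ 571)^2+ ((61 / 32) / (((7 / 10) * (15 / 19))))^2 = 6224254054489 / 19079424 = 326228.61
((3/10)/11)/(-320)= -3/35200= -0.00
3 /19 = 0.16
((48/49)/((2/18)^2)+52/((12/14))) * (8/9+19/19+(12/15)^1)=2490422/6615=376.48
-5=-5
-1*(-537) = 537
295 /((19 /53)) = 15635 /19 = 822.89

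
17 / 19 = 0.89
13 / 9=1.44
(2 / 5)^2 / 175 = 0.00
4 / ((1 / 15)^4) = 202500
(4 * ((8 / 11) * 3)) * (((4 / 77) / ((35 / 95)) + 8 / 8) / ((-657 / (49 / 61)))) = -6560 / 538813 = -0.01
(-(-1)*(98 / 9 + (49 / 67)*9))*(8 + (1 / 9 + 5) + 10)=2191280 / 5427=403.77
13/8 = 1.62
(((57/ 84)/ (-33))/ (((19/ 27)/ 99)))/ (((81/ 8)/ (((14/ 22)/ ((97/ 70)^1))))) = -140/ 1067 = -0.13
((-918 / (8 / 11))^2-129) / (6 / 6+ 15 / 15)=25490337 / 32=796573.03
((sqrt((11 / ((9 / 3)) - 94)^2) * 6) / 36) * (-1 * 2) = -271 / 9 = -30.11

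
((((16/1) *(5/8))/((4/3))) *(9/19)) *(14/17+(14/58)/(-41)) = 2231145/768094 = 2.90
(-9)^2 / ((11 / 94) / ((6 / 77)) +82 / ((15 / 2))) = 76140 / 11689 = 6.51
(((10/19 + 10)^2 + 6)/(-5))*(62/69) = -2614292/124545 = -20.99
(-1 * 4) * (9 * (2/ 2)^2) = -36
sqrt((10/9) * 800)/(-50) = -4 * sqrt(5)/15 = -0.60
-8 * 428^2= -1465472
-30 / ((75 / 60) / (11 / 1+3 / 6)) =-276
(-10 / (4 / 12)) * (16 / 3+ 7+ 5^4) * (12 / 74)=-114720 / 37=-3100.54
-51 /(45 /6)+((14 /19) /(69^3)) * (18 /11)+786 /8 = 13952909321 /152574180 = 91.45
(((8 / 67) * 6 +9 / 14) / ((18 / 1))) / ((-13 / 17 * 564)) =-7225 / 41264496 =-0.00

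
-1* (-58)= 58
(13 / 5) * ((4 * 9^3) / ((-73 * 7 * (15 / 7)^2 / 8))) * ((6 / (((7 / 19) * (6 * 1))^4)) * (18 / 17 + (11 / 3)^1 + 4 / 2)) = -6776692 / 155125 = -43.69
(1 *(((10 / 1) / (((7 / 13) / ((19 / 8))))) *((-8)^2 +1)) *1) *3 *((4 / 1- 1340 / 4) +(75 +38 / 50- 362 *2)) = -235825473 / 28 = -8422338.32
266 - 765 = -499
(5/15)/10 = 1/30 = 0.03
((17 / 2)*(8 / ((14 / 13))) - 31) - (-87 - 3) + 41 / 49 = 6026 / 49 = 122.98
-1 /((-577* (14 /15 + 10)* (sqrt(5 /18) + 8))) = 540 /27134579 - 45* sqrt(10) /108538316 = 0.00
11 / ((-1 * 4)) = -11 / 4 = -2.75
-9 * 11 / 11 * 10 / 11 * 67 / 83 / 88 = -3015 / 40172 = -0.08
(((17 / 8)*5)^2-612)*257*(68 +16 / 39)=-5475637117 / 624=-8775059.48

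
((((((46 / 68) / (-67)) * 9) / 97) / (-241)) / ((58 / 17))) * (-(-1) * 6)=621 / 90843022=0.00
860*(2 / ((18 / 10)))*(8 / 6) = 34400 / 27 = 1274.07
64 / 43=1.49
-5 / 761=-0.01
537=537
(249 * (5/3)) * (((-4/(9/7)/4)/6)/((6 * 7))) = -415/324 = -1.28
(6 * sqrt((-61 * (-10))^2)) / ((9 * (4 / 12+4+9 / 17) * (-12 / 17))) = -88145 / 744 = -118.47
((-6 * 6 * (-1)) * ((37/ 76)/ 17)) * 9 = 9.28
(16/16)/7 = 1/7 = 0.14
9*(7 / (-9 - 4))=-63 / 13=-4.85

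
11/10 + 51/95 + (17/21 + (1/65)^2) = 8248843/3371550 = 2.45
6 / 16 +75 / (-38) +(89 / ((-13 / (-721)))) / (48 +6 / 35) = 168026503 / 1665768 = 100.87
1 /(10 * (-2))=-1 /20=-0.05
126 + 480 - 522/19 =10992/19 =578.53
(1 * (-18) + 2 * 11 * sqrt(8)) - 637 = -655 + 44 * sqrt(2) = -592.77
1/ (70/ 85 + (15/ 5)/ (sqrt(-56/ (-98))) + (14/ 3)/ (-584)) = -25837620/ 477914669 + 332657496 * sqrt(7)/ 3345402683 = 0.21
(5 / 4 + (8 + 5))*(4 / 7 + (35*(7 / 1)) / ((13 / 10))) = 490257 / 182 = 2693.72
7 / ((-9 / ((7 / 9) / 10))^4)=16807 / 430467210000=0.00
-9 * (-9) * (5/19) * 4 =1620/19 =85.26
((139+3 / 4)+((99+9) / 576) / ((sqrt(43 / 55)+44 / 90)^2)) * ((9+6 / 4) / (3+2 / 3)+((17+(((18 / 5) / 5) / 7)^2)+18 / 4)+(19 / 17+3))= 3827550270477691997 / 956828479145000 - 1962682382133 * sqrt(2365) / 6088908503650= 3984.57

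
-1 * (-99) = 99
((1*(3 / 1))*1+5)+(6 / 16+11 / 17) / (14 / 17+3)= 4299 / 520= 8.27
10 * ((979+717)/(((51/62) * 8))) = 131440/51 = 2577.25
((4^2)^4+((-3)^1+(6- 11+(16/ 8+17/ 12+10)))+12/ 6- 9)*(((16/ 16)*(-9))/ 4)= -2359239/ 16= -147452.44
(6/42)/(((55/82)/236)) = 19352/385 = 50.26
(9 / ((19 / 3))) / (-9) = -3 / 19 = -0.16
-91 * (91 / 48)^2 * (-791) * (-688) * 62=-794567523113 / 72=-11035660043.24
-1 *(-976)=976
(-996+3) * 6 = -5958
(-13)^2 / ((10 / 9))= 152.10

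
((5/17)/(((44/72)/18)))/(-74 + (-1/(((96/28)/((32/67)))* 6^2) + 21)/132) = -3516696/29974961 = -0.12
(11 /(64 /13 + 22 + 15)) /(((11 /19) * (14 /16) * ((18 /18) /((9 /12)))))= 1482 /3815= 0.39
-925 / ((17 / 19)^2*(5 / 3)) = -200355 / 289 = -693.27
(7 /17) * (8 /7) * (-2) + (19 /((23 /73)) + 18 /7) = 169515 /2737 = 61.93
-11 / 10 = -1.10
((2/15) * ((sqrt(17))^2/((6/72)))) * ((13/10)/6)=442/75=5.89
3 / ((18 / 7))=7 / 6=1.17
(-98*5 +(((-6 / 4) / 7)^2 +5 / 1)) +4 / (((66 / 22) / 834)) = 122901 / 196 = 627.05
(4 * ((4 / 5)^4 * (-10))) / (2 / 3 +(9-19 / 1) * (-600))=-3072 / 1125125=-0.00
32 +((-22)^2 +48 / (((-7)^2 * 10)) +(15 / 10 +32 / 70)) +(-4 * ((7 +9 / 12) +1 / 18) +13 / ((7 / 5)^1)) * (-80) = 10023823 / 4410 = 2272.98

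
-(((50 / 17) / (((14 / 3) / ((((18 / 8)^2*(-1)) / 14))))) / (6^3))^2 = -50625 / 45474709504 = -0.00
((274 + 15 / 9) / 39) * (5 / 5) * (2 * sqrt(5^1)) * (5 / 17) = 8270 * sqrt(5) / 1989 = 9.30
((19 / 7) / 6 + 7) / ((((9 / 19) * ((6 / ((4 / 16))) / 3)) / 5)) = 29735 / 3024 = 9.83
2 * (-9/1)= -18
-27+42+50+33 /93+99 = 5095 /31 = 164.35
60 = 60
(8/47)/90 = 4/2115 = 0.00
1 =1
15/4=3.75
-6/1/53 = -6/53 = -0.11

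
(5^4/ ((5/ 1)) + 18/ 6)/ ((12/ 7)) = 224/ 3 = 74.67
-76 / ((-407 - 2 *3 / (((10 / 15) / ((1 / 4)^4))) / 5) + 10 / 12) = 291840 / 1559707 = 0.19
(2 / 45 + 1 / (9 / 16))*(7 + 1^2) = 656 / 45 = 14.58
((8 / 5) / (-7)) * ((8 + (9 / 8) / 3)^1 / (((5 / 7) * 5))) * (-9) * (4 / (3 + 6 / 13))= 3484 / 625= 5.57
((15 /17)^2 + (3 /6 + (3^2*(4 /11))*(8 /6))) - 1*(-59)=410995 /6358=64.64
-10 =-10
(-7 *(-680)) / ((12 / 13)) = 15470 / 3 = 5156.67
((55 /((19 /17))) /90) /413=0.00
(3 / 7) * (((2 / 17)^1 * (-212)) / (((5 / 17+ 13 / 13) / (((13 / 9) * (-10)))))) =119.31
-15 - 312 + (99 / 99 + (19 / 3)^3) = -1943 / 27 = -71.96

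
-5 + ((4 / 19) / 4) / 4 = -379 / 76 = -4.99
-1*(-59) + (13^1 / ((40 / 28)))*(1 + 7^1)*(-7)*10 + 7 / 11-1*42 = -55862 / 11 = -5078.36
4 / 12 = 1 / 3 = 0.33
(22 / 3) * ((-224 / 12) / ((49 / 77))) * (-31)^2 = -1860496 / 9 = -206721.78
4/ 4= 1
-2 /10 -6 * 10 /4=-76 /5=-15.20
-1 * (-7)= 7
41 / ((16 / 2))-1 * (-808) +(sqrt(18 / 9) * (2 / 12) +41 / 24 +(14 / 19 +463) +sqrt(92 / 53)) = sqrt(2) / 6 +2 * sqrt(1219) / 53 +145757 / 114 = 1280.12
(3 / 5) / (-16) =-3 / 80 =-0.04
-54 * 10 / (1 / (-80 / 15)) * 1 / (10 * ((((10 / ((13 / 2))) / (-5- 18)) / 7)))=-150696 / 5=-30139.20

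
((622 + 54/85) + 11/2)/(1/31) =3310273/170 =19472.19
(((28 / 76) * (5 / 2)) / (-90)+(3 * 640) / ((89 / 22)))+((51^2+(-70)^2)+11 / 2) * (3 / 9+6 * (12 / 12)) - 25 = 2921485699 / 60876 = 47990.76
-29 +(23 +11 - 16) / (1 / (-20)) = -389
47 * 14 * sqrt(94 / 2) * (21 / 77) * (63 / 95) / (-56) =-14.57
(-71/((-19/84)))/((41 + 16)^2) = 1988/20577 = 0.10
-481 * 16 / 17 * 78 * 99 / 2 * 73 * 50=-108457034400 / 17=-6379825552.94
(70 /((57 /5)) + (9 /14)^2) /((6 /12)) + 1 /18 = 110291 /8379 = 13.16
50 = 50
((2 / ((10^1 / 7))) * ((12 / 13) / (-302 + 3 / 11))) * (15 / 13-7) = 70224 / 2804555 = 0.03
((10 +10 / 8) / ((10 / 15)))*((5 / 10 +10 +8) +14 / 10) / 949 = 5373 / 15184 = 0.35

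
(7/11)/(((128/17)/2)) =119/704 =0.17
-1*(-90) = 90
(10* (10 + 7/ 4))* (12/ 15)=94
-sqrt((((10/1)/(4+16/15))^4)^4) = -1001129150390625/4347792138496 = -230.26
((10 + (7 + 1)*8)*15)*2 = 2220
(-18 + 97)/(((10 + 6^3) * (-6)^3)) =-79/48816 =-0.00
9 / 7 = 1.29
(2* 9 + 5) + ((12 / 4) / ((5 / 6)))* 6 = 44.60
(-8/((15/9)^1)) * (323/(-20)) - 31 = 1163/25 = 46.52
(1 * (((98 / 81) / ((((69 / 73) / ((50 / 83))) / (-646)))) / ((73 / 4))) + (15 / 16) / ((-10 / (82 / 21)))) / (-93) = 1437118567 / 4831846992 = 0.30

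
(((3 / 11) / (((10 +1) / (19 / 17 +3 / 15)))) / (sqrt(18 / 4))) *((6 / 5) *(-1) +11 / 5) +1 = 112 *sqrt(2) / 10285 +1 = 1.02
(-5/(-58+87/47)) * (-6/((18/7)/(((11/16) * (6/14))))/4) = -2585/168896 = -0.02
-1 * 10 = -10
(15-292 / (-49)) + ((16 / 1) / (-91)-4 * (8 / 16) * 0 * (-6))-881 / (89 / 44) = -23514397 / 56693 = -414.77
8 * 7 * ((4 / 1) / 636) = 56 / 159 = 0.35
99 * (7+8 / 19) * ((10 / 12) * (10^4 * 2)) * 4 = 930600000 / 19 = 48978947.37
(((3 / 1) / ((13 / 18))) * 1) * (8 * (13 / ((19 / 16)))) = 6912 / 19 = 363.79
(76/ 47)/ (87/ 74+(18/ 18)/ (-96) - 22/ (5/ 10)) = -269952/ 7151003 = -0.04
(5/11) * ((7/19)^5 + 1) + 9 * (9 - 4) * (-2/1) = -2438873480/27237089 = -89.54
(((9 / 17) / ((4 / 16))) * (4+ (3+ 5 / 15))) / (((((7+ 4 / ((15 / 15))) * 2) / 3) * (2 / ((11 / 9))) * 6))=11 / 51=0.22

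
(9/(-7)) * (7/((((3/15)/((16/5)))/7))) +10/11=-1007.09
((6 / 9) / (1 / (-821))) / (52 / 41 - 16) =33661 / 906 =37.15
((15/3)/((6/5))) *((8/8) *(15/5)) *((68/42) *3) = 425/7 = 60.71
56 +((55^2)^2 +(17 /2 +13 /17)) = 9150690.26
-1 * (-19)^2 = -361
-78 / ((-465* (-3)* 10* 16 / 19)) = -247 / 37200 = -0.01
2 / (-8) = -1 / 4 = -0.25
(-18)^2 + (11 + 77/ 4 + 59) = 1653/ 4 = 413.25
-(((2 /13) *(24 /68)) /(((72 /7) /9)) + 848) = -374837 /442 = -848.05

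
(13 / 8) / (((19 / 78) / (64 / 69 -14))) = -87.21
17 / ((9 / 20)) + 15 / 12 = 1405 / 36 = 39.03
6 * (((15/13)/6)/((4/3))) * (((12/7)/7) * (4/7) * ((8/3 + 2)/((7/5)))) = 1800/4459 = 0.40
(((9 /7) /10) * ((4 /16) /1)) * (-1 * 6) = -27 /140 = -0.19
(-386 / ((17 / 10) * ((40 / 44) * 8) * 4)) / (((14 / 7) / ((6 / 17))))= -6369 / 4624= -1.38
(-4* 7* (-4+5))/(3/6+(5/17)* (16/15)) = -34.41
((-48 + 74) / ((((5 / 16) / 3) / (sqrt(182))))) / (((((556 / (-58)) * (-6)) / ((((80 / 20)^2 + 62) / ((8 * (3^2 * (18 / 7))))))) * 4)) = 34307 * sqrt(182) / 75060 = 6.17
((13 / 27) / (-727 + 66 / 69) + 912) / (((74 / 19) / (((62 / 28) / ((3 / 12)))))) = 242194371553 / 116776107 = 2074.01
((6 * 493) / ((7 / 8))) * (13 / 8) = 38454 / 7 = 5493.43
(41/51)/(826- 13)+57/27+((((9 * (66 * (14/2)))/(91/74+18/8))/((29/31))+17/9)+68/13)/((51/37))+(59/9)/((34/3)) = 45139928824117/48301492590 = 934.55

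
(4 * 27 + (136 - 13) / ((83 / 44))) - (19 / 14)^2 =2787733 / 16268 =171.36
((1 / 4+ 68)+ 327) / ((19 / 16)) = 6324 / 19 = 332.84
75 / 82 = 0.91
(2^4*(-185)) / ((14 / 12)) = -17760 / 7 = -2537.14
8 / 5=1.60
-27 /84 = -9 /28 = -0.32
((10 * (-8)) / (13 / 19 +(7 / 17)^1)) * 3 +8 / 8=-12861 / 59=-217.98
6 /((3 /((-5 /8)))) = -5 /4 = -1.25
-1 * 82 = -82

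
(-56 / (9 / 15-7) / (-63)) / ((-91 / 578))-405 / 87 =-179225 / 47502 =-3.77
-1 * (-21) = 21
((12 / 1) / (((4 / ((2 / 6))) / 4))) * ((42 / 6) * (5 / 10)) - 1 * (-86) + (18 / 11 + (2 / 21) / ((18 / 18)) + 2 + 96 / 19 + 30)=609124 / 4389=138.78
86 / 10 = 43 / 5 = 8.60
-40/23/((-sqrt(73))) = 40*sqrt(73)/1679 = 0.20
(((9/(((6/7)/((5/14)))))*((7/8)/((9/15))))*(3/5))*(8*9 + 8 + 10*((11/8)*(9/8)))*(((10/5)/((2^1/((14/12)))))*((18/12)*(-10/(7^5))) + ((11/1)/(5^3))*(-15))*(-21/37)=872091909/3713024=234.87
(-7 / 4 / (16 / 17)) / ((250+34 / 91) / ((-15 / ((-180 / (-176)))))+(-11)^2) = -119119 / 6658112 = -0.02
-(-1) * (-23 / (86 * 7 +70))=-23 / 672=-0.03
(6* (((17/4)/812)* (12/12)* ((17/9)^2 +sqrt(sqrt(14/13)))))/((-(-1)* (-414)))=-4913/18153072- 17* 13^(3/4)* 14^(1/4)/2913456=-0.00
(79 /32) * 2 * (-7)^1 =-553 /16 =-34.56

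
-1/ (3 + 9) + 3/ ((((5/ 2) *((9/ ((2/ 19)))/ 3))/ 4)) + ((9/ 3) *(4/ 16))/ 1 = 238/ 285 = 0.84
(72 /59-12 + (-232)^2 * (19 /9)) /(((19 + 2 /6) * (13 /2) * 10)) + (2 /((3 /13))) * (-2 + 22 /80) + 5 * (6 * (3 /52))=7924603 /102660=77.19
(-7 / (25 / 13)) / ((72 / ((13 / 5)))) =-1183 / 9000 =-0.13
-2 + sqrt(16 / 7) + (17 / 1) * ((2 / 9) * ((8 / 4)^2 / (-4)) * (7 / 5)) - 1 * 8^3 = -23368 / 45 + 4 * sqrt(7) / 7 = -517.78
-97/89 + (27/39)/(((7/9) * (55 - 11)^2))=-17081863/15679664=-1.09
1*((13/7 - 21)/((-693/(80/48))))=670/14553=0.05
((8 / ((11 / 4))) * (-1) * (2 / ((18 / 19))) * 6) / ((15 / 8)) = -9728 / 495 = -19.65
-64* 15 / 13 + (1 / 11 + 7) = -66.76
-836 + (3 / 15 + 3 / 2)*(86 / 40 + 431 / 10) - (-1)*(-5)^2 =-29363 / 40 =-734.08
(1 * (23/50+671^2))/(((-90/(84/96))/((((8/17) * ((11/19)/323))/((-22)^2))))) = -157584511/20657142000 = -0.01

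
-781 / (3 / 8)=-6248 / 3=-2082.67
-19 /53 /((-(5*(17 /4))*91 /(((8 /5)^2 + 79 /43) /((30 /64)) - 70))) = -74288936 /6610524375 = -0.01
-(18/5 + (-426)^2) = -907398/5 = -181479.60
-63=-63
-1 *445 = -445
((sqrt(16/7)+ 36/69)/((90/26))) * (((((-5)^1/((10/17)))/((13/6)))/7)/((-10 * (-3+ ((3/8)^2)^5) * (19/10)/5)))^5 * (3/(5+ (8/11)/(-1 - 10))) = -613012507234777838849031859371707174297346735677112320000 * sqrt(7)/21265949753981382708627533579190532919259639178112530111569258201 - 613012507234777838849031859371707174297346735677112320000/23291278301979609633258727253399155102046271480789913931718711363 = -0.00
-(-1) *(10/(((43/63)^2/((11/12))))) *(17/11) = 112455/3698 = 30.41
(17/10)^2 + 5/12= 248/75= 3.31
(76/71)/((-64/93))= -1767/1136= -1.56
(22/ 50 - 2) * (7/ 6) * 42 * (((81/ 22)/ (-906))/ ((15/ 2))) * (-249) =-4282551/ 415250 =-10.31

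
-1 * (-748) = 748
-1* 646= -646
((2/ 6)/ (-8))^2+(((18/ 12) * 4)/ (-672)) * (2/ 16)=5/ 8064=0.00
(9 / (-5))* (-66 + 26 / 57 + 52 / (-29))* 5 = 333924 / 551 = 606.03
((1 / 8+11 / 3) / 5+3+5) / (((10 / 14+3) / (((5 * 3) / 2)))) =7357 / 416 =17.69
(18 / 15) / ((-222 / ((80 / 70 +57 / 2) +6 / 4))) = -218 / 1295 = -0.17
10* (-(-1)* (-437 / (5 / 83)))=-72542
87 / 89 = 0.98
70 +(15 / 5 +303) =376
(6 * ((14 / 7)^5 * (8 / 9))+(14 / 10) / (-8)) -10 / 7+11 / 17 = 2423461 / 14280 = 169.71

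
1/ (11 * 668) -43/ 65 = -315899/ 477620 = -0.66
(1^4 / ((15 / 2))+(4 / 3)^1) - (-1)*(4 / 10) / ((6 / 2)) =8 / 5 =1.60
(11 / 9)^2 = 121 / 81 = 1.49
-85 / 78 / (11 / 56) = -2380 / 429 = -5.55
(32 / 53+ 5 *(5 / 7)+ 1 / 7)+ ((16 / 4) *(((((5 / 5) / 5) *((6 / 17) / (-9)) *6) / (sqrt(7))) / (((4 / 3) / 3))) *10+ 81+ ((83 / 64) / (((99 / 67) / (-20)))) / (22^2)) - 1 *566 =-136730380103 / 284429376 - 72 *sqrt(7) / 119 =-482.32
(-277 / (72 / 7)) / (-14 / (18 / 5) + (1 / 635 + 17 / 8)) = 1231265 / 80573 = 15.28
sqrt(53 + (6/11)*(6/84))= 2*sqrt(78617)/77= 7.28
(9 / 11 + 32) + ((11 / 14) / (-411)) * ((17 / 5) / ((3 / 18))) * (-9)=1749508 / 52745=33.17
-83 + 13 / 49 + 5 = -77.73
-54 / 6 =-9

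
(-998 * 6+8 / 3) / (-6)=8978 / 9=997.56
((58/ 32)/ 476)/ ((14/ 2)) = 29/ 53312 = 0.00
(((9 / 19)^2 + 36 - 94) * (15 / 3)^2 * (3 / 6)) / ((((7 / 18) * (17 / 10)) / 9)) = -422354250 / 42959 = -9831.57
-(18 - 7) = -11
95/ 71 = 1.34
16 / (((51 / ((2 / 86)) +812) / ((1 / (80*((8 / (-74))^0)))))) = 1 / 15025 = 0.00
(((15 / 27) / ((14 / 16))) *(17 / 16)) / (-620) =-17 / 15624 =-0.00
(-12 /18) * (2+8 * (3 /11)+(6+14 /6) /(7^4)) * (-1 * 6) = 1326452 /79233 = 16.74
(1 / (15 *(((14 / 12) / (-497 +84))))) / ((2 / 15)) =-177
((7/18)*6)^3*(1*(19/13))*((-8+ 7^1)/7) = -931/351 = -2.65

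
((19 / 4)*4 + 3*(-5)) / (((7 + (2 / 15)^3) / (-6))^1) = -81000 / 23633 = -3.43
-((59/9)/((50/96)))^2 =-891136/5625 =-158.42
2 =2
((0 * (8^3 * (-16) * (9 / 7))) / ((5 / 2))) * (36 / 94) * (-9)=0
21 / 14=3 / 2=1.50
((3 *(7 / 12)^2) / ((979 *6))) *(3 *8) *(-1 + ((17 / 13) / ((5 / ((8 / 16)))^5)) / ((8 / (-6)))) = -254802499 / 61089600000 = -0.00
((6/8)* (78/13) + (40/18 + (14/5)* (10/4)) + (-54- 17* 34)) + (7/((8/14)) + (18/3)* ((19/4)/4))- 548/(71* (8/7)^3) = -49408375/81792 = -604.07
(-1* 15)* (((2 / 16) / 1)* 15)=-225 / 8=-28.12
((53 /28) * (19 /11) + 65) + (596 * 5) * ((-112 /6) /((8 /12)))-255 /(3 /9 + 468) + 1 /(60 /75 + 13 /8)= -699919792809 /8395156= -83371.86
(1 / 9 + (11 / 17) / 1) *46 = 5336 / 153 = 34.88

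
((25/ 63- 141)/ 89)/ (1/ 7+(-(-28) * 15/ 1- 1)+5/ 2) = -17716/ 4728303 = -0.00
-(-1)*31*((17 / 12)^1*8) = 1054 / 3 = 351.33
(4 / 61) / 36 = 1 / 549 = 0.00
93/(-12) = -31/4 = -7.75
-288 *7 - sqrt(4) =-2018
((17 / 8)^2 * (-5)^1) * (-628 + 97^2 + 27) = -1590945 / 8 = -198868.12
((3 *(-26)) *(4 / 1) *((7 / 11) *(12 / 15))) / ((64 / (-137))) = 340.01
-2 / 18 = -1 / 9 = -0.11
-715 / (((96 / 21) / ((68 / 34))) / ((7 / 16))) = -35035 / 256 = -136.86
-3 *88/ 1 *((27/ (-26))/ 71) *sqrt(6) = 3564 *sqrt(6)/ 923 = 9.46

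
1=1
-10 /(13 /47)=-470 /13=-36.15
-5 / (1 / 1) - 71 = -76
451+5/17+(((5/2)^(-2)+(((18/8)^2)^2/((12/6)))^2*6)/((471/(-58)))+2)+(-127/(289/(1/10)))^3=30915279832427544229/93133168631808000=331.95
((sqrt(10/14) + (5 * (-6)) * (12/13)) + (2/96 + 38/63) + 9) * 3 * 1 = -51.67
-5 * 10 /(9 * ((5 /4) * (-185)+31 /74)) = 7400 /307467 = 0.02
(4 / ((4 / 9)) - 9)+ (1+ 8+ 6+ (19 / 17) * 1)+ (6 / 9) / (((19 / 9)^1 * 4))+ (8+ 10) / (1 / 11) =138371 / 646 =214.20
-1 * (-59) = 59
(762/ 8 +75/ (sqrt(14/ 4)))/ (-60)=-127/ 80-5* sqrt(14)/ 28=-2.26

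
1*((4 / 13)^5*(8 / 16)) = 512 / 371293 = 0.00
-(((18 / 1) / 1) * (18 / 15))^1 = -108 / 5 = -21.60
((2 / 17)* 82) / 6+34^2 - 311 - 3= 43024 / 51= 843.61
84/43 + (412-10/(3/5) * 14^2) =-368000/129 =-2852.71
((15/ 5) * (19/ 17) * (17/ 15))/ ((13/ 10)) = 38/ 13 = 2.92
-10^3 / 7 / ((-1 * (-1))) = -1000 / 7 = -142.86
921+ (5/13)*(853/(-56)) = 666223/728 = 915.14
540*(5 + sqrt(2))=3463.68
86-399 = -313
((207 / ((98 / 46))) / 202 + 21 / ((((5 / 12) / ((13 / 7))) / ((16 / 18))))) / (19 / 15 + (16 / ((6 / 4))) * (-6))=-12424119 / 9314018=-1.33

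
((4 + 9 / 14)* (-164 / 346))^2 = 7102225 / 1466521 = 4.84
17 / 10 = 1.70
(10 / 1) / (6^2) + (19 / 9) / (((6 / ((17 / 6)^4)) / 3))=1593379 / 23328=68.30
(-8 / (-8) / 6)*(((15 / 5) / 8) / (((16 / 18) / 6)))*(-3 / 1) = -81 / 64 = -1.27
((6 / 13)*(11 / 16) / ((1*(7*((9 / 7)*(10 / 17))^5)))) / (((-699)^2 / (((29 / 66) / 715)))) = 0.00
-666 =-666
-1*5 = -5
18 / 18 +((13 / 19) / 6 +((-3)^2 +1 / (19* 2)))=578 / 57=10.14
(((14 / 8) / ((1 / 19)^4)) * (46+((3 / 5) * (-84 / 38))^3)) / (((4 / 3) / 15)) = 22407166089 / 200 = 112035830.44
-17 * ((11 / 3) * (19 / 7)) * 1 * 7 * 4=-4737.33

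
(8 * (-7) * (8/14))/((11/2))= -64/11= -5.82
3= 3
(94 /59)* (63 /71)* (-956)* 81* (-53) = 24304527576 /4189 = 5801987.96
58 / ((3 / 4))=77.33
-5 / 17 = -0.29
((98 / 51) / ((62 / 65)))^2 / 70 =289835 / 4999122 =0.06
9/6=3/2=1.50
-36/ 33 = -12/ 11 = -1.09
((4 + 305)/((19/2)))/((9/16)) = 3296/57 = 57.82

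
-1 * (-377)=377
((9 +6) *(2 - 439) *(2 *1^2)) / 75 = -874 / 5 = -174.80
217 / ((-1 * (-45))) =217 / 45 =4.82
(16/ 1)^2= 256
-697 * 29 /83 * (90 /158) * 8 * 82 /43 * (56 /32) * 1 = -1044203580 /281951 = -3703.49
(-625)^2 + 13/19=7421888/19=390625.68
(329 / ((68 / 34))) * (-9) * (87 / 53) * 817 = -210464919 / 106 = -1985518.10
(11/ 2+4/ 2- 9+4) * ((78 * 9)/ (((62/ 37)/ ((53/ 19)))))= 2921.52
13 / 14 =0.93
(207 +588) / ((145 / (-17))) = -2703 / 29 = -93.21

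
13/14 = 0.93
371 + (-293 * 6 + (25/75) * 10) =-4151/3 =-1383.67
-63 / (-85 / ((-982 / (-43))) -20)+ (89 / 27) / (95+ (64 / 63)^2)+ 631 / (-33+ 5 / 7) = -11273377999513 / 668878078390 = -16.85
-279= -279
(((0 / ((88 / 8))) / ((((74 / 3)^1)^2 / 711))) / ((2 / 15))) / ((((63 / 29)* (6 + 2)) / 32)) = 0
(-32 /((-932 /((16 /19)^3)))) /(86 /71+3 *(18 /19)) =0.01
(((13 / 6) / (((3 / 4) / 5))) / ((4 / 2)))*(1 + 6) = 455 / 9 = 50.56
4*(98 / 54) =196 / 27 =7.26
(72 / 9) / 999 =8 / 999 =0.01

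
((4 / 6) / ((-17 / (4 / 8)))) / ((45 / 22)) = -22 / 2295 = -0.01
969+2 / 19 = 969.11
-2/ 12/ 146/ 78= -1/ 68328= -0.00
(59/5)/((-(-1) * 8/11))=649/40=16.22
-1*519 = -519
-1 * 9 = -9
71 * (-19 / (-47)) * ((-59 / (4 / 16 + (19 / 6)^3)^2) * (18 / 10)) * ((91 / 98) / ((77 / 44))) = -868935060864 / 550296887035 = -1.58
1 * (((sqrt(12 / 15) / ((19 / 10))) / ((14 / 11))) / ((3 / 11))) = 242 * sqrt(5) / 399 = 1.36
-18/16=-9/8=-1.12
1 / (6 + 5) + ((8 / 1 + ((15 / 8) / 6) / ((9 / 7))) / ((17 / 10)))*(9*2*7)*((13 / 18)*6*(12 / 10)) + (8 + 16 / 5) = 5962049 / 1870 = 3188.26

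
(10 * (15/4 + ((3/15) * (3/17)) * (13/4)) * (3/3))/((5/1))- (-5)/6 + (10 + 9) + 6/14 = 99929/3570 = 27.99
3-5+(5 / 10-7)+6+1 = -3 / 2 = -1.50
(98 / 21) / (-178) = -7 / 267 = -0.03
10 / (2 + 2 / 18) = 90 / 19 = 4.74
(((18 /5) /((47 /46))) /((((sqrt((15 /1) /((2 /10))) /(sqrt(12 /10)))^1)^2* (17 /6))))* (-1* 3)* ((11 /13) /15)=-109296 /32459375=-0.00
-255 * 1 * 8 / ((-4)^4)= -255 / 32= -7.97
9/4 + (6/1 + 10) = 73/4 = 18.25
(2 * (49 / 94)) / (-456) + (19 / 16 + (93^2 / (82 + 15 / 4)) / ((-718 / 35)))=-2813631787 / 754020624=-3.73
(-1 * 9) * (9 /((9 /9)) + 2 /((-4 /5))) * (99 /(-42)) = 3861 /28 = 137.89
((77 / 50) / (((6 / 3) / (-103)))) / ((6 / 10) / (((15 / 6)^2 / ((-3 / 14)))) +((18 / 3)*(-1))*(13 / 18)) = 75705 / 4156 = 18.22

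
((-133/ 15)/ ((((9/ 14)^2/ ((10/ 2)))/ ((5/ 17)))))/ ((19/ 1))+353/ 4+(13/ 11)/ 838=86.59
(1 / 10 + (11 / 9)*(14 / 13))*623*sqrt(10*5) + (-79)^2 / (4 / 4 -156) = -6241 / 155 + 1032311*sqrt(2) / 234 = 6198.66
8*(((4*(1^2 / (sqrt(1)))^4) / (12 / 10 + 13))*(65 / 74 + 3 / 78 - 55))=-4162240 / 34151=-121.88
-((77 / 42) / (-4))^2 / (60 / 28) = -0.10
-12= -12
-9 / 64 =-0.14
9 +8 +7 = 24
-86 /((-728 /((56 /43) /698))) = 1 /4537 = 0.00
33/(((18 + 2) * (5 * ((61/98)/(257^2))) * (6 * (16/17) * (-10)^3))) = -605206987/97600000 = -6.20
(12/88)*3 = 9/22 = 0.41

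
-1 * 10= -10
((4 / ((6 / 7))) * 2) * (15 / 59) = 2.37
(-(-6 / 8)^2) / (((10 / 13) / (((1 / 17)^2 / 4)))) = -117 / 184960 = -0.00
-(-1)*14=14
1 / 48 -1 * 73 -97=-8159 / 48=-169.98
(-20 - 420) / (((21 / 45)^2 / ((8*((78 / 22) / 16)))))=-175500 / 49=-3581.63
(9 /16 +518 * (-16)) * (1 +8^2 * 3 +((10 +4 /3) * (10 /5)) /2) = -81283187 /48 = -1693399.73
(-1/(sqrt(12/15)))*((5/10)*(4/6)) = -sqrt(5)/6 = -0.37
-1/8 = -0.12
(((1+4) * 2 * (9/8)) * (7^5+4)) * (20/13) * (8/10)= 3025980/13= 232767.69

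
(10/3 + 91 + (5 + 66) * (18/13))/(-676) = -7513/26364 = -0.28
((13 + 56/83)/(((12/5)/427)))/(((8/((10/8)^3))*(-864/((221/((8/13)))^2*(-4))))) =2500201468253125/7049576448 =354659.81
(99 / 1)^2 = 9801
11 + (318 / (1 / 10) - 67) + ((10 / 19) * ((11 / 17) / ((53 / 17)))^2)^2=8898601878584 / 2848463641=3124.00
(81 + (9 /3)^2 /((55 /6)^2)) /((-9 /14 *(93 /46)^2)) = -89731096 /2907025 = -30.87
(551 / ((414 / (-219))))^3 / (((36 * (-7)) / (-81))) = -65076378569567 / 8176224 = -7959221.59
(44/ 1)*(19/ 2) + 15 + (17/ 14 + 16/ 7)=873/ 2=436.50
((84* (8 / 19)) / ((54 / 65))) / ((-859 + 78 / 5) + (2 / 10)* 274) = -36400 / 674253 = -0.05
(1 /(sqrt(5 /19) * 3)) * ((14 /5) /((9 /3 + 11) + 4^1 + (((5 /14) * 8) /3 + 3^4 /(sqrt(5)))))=-39004 * sqrt(95) /10506905 + 166698 * sqrt(19) /10506905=0.03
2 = 2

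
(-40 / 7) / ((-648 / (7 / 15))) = 1 / 243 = 0.00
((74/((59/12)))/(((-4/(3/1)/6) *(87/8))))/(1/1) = -10656/1711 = -6.23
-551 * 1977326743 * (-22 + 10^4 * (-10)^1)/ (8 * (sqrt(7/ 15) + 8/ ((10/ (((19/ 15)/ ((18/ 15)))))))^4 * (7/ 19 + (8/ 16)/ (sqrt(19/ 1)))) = 4245210538553484353660625/ (2 * (3 * sqrt(105) + 38)^4 * (sqrt(19) + 14)) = 5178010856158958.55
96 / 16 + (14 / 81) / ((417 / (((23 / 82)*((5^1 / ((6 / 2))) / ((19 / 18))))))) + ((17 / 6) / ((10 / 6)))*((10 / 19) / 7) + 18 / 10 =2433711718 / 306976635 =7.93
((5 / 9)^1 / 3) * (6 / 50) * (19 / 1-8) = 11 / 45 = 0.24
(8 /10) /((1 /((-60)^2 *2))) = 5760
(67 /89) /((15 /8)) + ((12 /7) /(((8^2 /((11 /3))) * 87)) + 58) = 84412821 /1445360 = 58.40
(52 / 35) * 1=52 / 35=1.49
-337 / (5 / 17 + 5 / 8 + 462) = -45832 / 62957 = -0.73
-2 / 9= -0.22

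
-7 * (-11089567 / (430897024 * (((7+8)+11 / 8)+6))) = 77626969 / 9641320912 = 0.01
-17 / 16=-1.06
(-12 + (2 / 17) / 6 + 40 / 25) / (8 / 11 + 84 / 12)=-29117 / 21675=-1.34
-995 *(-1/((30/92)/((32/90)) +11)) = 732320/8771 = 83.49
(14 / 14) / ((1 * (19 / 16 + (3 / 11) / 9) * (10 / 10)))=528 / 643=0.82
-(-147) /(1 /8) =1176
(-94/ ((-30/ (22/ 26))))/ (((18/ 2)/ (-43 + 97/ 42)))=-883553/ 73710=-11.99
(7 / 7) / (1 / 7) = 7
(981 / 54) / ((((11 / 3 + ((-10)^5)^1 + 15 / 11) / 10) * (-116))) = 5995 / 382780744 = 0.00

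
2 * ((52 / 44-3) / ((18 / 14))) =-280 / 99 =-2.83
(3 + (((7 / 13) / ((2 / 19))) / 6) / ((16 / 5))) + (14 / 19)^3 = 62770451 / 17120064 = 3.67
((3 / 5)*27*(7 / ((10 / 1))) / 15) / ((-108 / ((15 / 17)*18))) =-189 / 1700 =-0.11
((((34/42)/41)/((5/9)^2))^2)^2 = 44386483761/2650254750390625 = 0.00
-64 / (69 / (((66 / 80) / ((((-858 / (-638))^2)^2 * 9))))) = -62240728 / 2394411435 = -0.03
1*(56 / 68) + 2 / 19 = 300 / 323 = 0.93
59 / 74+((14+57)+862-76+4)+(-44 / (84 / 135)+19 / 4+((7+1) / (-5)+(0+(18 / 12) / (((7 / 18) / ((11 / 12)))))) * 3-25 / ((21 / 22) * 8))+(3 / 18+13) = 4203741 / 5180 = 811.53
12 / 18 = 2 / 3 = 0.67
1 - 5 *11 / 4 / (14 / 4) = -41 / 14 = -2.93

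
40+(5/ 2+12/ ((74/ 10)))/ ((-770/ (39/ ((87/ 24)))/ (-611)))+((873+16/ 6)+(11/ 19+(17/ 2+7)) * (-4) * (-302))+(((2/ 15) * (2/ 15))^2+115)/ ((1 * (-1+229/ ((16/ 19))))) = 20374.65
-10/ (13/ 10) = -100/ 13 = -7.69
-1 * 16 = -16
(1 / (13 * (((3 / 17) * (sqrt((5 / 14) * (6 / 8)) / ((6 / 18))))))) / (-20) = -17 * sqrt(210) / 17550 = -0.01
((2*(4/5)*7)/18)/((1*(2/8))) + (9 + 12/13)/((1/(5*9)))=262681/585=449.03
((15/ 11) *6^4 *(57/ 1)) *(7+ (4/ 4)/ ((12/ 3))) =8033580/ 11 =730325.45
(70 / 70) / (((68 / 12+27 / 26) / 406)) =31668 / 523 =60.55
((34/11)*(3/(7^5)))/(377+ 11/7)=51/34994575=0.00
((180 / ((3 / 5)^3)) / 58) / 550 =25 / 957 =0.03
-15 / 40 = -3 / 8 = -0.38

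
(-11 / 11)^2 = 1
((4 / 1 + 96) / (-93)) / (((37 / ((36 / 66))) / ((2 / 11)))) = -400 / 138787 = -0.00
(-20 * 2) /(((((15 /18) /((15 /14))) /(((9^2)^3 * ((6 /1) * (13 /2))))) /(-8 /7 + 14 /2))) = -305918697240 /49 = -6243238719.18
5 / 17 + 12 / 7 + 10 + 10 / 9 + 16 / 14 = 15275 / 1071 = 14.26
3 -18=-15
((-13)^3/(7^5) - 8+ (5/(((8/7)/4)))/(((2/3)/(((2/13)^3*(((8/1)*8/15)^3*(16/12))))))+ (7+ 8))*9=417940265348/2769373425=150.92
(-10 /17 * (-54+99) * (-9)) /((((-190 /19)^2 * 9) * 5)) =0.05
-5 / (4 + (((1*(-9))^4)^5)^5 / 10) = -50 / 265613988875874769338781322035779626829233452653394495974574961739092490901302182994384699044041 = -0.00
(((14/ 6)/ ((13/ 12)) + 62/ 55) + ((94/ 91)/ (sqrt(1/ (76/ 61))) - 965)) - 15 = -698354/ 715 + 188* sqrt(1159)/ 5551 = -975.57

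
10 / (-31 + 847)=5 / 408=0.01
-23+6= -17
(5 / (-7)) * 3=-15 / 7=-2.14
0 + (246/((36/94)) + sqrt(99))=3 *sqrt(11) + 1927/3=652.28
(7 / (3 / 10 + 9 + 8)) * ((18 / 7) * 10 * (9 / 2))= 8100 / 173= 46.82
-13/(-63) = 0.21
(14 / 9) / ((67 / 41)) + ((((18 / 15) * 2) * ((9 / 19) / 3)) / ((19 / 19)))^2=5961838 / 5442075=1.10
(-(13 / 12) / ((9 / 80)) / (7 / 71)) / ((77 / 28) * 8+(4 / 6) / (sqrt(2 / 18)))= -4615 / 1134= -4.07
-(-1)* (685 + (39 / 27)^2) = 55654 / 81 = 687.09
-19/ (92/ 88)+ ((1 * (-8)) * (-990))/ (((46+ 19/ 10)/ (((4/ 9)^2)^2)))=-94147438/ 8031393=-11.72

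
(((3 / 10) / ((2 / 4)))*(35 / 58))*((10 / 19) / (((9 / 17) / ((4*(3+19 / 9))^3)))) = 3706554880 / 1205037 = 3075.88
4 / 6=2 / 3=0.67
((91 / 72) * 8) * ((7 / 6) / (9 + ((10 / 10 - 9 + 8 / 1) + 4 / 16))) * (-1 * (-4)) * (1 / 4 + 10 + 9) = 98098 / 999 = 98.20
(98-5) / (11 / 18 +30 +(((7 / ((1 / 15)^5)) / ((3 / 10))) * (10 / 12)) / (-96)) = -26784 / 44288059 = -0.00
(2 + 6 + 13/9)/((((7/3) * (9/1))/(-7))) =-85/27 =-3.15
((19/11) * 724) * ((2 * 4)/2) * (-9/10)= -247608/55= -4501.96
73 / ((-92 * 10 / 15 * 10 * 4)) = -219 / 7360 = -0.03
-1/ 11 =-0.09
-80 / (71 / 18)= -1440 / 71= -20.28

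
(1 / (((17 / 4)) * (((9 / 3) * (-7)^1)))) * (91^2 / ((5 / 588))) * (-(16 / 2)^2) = 59358208 / 85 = 698331.86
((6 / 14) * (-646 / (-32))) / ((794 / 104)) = 12597 / 11116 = 1.13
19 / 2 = 9.50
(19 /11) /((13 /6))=114 /143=0.80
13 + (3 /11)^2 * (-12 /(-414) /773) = 27966373 /2151259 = 13.00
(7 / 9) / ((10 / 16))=56 / 45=1.24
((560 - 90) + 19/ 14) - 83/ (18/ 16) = 50095/ 126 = 397.58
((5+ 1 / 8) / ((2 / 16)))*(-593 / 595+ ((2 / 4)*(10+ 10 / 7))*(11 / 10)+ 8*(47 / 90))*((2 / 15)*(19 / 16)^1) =7898281 / 128520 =61.46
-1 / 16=-0.06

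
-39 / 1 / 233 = -39 / 233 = -0.17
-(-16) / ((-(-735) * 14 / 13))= 104 / 5145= 0.02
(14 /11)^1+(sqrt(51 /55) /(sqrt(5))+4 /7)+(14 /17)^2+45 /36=sqrt(561) /55+335785 /89012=4.20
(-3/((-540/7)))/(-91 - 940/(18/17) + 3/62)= -217/5461310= -0.00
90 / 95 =18 / 19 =0.95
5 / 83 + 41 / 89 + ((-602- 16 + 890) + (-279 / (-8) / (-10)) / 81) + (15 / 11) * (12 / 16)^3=63899940367 / 234020160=273.05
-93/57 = -31/19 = -1.63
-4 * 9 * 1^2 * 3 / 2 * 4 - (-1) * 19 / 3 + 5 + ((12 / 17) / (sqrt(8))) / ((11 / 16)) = -614 / 3 + 48 * sqrt(2) / 187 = -204.30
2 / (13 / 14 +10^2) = 28 / 1413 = 0.02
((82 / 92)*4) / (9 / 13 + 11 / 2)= 2132 / 3703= 0.58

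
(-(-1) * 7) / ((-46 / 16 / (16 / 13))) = -3.00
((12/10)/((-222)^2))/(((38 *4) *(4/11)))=11/24970560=0.00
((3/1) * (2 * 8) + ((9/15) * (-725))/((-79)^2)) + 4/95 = 28442599/592895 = 47.97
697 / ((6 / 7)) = 4879 / 6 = 813.17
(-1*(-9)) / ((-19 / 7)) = -63 / 19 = -3.32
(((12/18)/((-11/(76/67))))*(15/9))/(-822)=380/2726163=0.00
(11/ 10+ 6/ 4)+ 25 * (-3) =-362/ 5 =-72.40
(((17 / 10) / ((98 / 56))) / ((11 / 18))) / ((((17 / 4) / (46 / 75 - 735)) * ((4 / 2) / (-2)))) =274.68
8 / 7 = 1.14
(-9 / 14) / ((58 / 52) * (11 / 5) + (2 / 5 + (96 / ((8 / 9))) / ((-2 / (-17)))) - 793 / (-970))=-0.00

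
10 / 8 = 1.25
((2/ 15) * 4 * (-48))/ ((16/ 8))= -64/ 5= -12.80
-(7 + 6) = -13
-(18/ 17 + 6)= -120/ 17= -7.06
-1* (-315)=315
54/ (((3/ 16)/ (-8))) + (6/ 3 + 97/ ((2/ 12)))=-1720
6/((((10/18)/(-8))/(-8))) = 3456/5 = 691.20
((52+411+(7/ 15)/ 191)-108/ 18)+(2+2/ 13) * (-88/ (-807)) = 1527005728/ 3339635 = 457.24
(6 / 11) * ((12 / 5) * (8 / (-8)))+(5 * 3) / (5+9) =-183 / 770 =-0.24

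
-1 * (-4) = 4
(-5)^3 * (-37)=4625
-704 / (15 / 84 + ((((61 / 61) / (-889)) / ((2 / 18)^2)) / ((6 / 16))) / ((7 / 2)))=-1593088 / 247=-6449.75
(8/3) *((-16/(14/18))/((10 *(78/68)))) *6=-13056/455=-28.69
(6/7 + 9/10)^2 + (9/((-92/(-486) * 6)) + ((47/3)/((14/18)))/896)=39792819/3606400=11.03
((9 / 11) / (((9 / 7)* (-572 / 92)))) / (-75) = 161 / 117975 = 0.00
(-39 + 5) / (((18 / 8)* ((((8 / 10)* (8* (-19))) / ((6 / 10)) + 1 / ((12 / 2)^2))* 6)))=272 / 21885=0.01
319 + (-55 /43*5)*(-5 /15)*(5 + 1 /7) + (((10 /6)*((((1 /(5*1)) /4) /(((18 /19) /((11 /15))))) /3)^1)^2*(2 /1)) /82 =384723521741581 /1165957934400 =329.96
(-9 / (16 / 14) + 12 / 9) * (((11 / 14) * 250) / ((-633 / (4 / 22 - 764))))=-82444625 / 53172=-1550.53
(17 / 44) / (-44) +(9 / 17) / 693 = -1847 / 230384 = -0.01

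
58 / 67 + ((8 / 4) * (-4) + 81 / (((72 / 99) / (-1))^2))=146.01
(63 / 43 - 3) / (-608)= 33 / 13072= 0.00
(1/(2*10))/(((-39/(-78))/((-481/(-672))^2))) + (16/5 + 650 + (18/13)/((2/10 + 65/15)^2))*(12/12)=653.32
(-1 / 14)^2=1 / 196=0.01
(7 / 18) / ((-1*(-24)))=7 / 432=0.02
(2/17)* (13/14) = 13/119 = 0.11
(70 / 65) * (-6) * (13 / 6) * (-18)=252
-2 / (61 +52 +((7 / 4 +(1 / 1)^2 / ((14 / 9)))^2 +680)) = -1568 / 626201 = -0.00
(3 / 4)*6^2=27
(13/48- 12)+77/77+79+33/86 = 141703/2064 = 68.65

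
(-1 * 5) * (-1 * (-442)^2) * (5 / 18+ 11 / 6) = 2062175.56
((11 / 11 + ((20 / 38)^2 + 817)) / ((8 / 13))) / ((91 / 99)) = 14622201 / 10108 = 1446.60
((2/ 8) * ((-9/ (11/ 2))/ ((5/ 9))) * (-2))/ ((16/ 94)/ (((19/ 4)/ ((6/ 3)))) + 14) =72333/ 691130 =0.10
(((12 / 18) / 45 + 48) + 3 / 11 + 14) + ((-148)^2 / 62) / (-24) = 2189752 / 46035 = 47.57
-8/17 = -0.47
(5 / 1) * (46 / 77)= 2.99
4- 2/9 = 34/9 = 3.78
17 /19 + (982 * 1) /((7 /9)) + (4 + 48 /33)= 1856431 /1463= 1268.92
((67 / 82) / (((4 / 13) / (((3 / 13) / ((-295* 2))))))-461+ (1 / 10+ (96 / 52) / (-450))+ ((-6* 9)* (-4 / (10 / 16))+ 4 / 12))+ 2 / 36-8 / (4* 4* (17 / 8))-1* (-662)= 1052440691119 / 1924556400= 546.85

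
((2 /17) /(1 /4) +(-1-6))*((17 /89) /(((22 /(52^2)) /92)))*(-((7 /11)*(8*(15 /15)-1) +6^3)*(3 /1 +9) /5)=80354551680 /10769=7461653.98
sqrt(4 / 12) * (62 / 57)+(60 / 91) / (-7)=-60 / 637+62 * sqrt(3) / 171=0.53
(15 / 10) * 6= 9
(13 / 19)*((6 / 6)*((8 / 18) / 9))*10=0.34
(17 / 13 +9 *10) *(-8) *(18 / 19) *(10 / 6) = -284880 / 247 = -1153.36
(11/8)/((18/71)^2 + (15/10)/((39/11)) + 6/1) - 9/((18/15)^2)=-5133978/850271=-6.04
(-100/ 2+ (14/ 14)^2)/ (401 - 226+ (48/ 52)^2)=-8281/ 29719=-0.28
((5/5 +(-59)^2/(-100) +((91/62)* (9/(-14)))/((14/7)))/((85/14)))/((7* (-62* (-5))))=-212547/81685000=-0.00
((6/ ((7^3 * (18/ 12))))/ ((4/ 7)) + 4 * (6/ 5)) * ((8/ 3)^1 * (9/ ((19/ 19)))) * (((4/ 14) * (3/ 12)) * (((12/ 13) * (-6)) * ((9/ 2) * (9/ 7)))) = -41325552/ 156065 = -264.80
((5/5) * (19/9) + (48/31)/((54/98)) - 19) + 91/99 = -40387/3069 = -13.16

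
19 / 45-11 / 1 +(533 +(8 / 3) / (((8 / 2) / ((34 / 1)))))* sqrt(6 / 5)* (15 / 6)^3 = -476 / 45 +41675* sqrt(30) / 24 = 9500.40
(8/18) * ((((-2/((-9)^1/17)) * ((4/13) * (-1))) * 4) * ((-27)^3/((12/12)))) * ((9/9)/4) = 132192/13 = 10168.62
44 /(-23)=-44 /23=-1.91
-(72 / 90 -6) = 26 / 5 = 5.20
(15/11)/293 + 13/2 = 41929/6446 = 6.50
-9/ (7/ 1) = -9/ 7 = -1.29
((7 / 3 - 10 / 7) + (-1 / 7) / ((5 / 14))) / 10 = 53 / 1050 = 0.05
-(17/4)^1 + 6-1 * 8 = -25/4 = -6.25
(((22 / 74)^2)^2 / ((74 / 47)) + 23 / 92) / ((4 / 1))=70720211 / 1109503312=0.06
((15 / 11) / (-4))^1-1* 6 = -279 / 44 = -6.34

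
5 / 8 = 0.62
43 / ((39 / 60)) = 860 / 13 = 66.15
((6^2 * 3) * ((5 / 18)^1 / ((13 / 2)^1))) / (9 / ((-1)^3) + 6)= -20 / 13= -1.54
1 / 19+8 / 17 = 0.52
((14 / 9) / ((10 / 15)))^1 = 7 / 3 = 2.33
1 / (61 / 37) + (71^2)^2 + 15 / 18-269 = 9300577319 / 366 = 25411413.44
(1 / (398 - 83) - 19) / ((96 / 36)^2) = -187 / 70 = -2.67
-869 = -869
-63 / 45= -7 / 5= -1.40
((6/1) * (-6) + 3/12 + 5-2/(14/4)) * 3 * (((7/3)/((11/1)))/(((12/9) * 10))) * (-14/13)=18417/11440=1.61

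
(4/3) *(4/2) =8/3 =2.67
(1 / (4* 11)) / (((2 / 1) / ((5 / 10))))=0.01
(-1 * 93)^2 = 8649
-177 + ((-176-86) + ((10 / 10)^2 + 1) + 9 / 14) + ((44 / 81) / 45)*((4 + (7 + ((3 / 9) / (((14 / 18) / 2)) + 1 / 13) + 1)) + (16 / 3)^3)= -1556045347 / 3582306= -434.37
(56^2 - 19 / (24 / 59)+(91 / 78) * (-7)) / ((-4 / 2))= -24649 / 16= -1540.56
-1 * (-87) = 87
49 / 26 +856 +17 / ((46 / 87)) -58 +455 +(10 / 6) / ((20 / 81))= 1547369 / 1196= 1293.79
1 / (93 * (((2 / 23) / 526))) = 6049 / 93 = 65.04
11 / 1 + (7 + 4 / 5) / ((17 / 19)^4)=9676174 / 417605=23.17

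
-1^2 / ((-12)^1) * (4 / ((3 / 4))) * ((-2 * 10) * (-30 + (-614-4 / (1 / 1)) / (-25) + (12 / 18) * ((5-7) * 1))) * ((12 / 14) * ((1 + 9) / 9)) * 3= 31744 / 189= 167.96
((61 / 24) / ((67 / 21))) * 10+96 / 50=66239 / 6700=9.89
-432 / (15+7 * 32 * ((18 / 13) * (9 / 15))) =-9360 / 4357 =-2.15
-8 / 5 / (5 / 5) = -8 / 5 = -1.60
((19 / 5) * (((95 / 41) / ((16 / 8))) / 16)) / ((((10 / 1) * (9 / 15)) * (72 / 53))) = 19133 / 566784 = 0.03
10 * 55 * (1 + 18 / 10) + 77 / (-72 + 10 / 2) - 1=103036 / 67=1537.85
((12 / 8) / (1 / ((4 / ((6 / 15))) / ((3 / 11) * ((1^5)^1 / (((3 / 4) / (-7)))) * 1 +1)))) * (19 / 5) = -627 / 17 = -36.88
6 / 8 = 3 / 4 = 0.75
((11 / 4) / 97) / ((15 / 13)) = 143 / 5820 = 0.02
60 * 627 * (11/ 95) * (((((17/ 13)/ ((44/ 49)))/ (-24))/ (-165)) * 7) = 5831/ 520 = 11.21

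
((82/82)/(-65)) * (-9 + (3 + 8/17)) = 94/1105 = 0.09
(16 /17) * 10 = 160 /17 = 9.41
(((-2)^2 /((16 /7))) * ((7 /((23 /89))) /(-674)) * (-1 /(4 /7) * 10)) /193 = 0.01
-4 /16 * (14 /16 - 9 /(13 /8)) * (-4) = -485 /104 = -4.66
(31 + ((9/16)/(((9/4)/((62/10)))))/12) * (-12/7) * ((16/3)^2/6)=-239072/945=-252.99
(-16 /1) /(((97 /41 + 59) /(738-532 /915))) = -110657032 /575535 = -192.27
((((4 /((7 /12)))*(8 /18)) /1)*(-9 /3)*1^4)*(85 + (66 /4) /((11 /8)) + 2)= -6336 /7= -905.14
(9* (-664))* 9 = -53784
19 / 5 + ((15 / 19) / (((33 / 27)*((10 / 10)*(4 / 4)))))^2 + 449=453.22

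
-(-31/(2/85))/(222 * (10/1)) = 527/888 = 0.59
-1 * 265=-265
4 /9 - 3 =-23 /9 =-2.56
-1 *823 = -823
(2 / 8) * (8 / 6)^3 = 16 / 27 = 0.59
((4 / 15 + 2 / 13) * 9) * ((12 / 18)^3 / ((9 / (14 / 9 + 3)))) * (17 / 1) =457232 / 47385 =9.65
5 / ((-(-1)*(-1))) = -5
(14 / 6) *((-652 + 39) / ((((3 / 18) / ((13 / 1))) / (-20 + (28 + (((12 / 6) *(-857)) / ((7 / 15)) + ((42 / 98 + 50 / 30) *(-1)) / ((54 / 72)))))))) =3682666156 / 9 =409185128.44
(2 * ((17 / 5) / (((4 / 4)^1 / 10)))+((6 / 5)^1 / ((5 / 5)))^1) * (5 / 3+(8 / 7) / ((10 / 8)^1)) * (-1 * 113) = -10595558 / 525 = -20182.02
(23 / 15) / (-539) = -23 / 8085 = -0.00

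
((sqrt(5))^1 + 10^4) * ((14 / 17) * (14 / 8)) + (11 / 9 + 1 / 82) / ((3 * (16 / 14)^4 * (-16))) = 49 * sqrt(5) / 34 + 35548655295713 / 2466643968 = 14414.97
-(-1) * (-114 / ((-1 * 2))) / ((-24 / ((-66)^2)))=-20691 / 2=-10345.50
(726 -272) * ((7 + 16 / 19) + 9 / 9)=76272 / 19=4014.32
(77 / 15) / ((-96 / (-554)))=29.62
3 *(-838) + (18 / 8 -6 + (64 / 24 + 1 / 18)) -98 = -94069 / 36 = -2613.03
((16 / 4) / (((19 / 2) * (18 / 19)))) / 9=4 / 81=0.05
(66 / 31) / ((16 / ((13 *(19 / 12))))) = 2717 / 992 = 2.74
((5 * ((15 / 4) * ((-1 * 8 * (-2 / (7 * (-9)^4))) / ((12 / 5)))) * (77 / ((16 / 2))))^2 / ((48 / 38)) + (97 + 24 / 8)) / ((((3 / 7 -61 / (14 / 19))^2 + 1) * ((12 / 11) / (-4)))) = -712774922433805 / 13186975213487232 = -0.05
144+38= 182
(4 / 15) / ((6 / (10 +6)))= 0.71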